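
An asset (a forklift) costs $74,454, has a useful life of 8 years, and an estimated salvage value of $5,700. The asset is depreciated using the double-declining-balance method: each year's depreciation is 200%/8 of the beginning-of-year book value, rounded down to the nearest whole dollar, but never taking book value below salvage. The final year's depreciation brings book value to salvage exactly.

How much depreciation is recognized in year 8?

Depreciable base = $74,454 − $5,700 = $68,754.
Year 1: ⌊$74,454 × 200%/8⌋ = $18,613. Book value $55,841.
Year 2: ⌊$55,841 × 200%/8⌋ = $13,960. Book value $41,881.
Year 3: ⌊$41,881 × 200%/8⌋ = $10,470. Book value $31,411.
Year 4: ⌊$31,411 × 200%/8⌋ = $7,852. Book value $23,559.
Year 5: ⌊$23,559 × 200%/8⌋ = $5,889. Book value $17,670.
Year 6: ⌊$17,670 × 200%/8⌋ = $4,417. Book value $13,253.
Year 7: ⌊$13,253 × 200%/8⌋ = $3,313. Book value $9,940.
Year 8 (final): $9,940 − $5,700 = $4,240. Book value $5,700.

$4,240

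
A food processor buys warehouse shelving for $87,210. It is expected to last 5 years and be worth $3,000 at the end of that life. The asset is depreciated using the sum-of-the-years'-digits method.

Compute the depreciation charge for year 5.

Depreciable base = $87,210 − $3,000 = $84,210.
Sum of the years' digits = 5+4+3+2+1 = 15.
Year 1: $84,210 × 5/15 = $28,070. Book value $59,140.
Year 2: $84,210 × 4/15 = $22,456. Book value $36,684.
Year 3: $84,210 × 3/15 = $16,842. Book value $19,842.
Year 4: $84,210 × 2/15 = $11,228. Book value $8,614.
Year 5: $84,210 × 1/15 = $5,614. Book value $3,000.

$5,614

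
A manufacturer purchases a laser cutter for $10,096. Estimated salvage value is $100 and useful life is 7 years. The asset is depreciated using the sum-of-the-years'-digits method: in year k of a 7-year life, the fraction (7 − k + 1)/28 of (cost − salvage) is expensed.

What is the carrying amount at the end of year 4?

$2,242

Depreciable base = $10,096 − $100 = $9,996.
Sum of the years' digits = 7+6+5+4+3+2+1 = 28.
Year 1: $9,996 × 7/28 = $2,499. Book value $7,597.
Year 2: $9,996 × 6/28 = $2,142. Book value $5,455.
Year 3: $9,996 × 5/28 = $1,785. Book value $3,670.
Year 4: $9,996 × 4/28 = $1,428. Book value $2,242.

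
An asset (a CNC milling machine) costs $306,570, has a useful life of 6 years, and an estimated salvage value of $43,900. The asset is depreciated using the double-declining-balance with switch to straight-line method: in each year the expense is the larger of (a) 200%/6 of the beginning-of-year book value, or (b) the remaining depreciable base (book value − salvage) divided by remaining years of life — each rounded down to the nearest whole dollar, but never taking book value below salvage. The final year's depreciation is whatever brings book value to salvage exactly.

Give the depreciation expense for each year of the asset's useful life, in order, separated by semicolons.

Depreciable base = $306,570 − $43,900 = $262,670.
Year 1: DB = ⌊$306,570 × 200%/6⌋ = $102,190; SL = ⌊$262,670/6⌋ = $43,778 → take DB $102,190. Book value $204,380.
Year 2: DB = ⌊$204,380 × 200%/6⌋ = $68,126; SL = ⌊$160,480/5⌋ = $32,096 → take DB $68,126. Book value $136,254.
Year 3: DB = ⌊$136,254 × 200%/6⌋ = $45,418; SL = ⌊$92,354/4⌋ = $23,088 → take DB $45,418. Book value $90,836.
Year 4: DB = ⌊$90,836 × 200%/6⌋ = $30,278; SL = ⌊$46,936/3⌋ = $15,645 → take DB $30,278. Book value $60,558.
Year 5: DB = ⌊$60,558 × 200%/6⌋ = $20,186; SL = ⌊$16,658/2⌋ = $8,329 → take DB $20,186, capped at $16,658. Book value $43,900.
Year 6 (final): $43,900 − $43,900 = $0. Book value $43,900.

$102,190; $68,126; $45,418; $30,278; $16,658; $0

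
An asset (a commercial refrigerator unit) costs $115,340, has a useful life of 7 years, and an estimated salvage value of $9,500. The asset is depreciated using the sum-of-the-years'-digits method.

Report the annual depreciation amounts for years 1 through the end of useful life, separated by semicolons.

$26,460; $22,680; $18,900; $15,120; $11,340; $7,560; $3,780

Depreciable base = $115,340 − $9,500 = $105,840.
Sum of the years' digits = 7+6+5+4+3+2+1 = 28.
Year 1: $105,840 × 7/28 = $26,460. Book value $88,880.
Year 2: $105,840 × 6/28 = $22,680. Book value $66,200.
Year 3: $105,840 × 5/28 = $18,900. Book value $47,300.
Year 4: $105,840 × 4/28 = $15,120. Book value $32,180.
Year 5: $105,840 × 3/28 = $11,340. Book value $20,840.
Year 6: $105,840 × 2/28 = $7,560. Book value $13,280.
Year 7: $105,840 × 1/28 = $3,780. Book value $9,500.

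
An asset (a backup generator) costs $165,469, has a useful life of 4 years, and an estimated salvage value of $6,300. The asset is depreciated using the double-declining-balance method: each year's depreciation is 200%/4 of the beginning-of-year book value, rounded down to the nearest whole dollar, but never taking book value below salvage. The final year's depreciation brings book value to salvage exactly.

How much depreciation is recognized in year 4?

Depreciable base = $165,469 − $6,300 = $159,169.
Year 1: ⌊$165,469 × 200%/4⌋ = $82,734. Book value $82,735.
Year 2: ⌊$82,735 × 200%/4⌋ = $41,367. Book value $41,368.
Year 3: ⌊$41,368 × 200%/4⌋ = $20,684. Book value $20,684.
Year 4 (final): $20,684 − $6,300 = $14,384. Book value $6,300.

$14,384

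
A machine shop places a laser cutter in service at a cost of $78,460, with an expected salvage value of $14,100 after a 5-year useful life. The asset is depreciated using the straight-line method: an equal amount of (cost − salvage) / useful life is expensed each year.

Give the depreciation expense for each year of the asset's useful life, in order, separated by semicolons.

Depreciable base = $78,460 − $14,100 = $64,360.
Annual expense = $64,360 / 5 = $12,872.
End of year 1: book value $65,588.
End of year 2: book value $52,716.
End of year 3: book value $39,844.
End of year 4: book value $26,972.
End of year 5: book value $14,100.

$12,872; $12,872; $12,872; $12,872; $12,872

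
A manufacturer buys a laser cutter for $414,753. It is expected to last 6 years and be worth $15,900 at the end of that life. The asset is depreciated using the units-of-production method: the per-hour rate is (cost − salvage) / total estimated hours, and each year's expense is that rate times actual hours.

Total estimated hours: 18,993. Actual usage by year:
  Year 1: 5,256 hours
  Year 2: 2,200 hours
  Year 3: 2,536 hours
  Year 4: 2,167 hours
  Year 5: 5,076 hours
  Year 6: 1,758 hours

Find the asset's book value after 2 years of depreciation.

Depreciable base = $414,753 − $15,900 = $398,853.
Rate = $398,853 / 18,993 hours = $21 per hour.
Year 1: 5,256 × $21 = $110,376. Book value $304,377.
Year 2: 2,200 × $21 = $46,200. Book value $258,177.

$258,177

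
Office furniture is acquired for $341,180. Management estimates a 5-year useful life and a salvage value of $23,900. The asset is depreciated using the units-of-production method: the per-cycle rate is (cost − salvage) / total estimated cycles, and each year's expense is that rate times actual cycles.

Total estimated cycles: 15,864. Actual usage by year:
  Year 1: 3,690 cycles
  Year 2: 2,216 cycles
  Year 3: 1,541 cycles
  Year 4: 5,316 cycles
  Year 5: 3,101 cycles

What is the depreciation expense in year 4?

Depreciable base = $341,180 − $23,900 = $317,280.
Rate = $317,280 / 15,864 cycles = $20 per cycle.
Year 1: 3,690 × $20 = $73,800. Book value $267,380.
Year 2: 2,216 × $20 = $44,320. Book value $223,060.
Year 3: 1,541 × $20 = $30,820. Book value $192,240.
Year 4: 5,316 × $20 = $106,320. Book value $85,920.

$106,320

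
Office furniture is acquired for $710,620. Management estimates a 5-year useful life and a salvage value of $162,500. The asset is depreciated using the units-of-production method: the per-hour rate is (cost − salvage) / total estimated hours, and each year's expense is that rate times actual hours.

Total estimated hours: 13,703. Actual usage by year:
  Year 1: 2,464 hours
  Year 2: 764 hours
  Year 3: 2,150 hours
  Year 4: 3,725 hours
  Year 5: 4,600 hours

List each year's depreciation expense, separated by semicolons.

Depreciable base = $710,620 − $162,500 = $548,120.
Rate = $548,120 / 13,703 hours = $40 per hour.
Year 1: 2,464 × $40 = $98,560. Book value $612,060.
Year 2: 764 × $40 = $30,560. Book value $581,500.
Year 3: 2,150 × $40 = $86,000. Book value $495,500.
Year 4: 3,725 × $40 = $149,000. Book value $346,500.
Year 5: 4,600 × $40 = $184,000. Book value $162,500.

$98,560; $30,560; $86,000; $149,000; $184,000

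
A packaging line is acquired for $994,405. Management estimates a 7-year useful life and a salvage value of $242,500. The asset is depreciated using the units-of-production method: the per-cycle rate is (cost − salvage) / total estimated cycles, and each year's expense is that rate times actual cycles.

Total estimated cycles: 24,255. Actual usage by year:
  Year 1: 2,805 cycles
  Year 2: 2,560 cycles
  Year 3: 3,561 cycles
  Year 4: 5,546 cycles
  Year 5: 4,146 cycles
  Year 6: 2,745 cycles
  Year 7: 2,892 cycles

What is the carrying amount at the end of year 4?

$545,773

Depreciable base = $994,405 − $242,500 = $751,905.
Rate = $751,905 / 24,255 cycles = $31 per cycle.
Year 1: 2,805 × $31 = $86,955. Book value $907,450.
Year 2: 2,560 × $31 = $79,360. Book value $828,090.
Year 3: 3,561 × $31 = $110,391. Book value $717,699.
Year 4: 5,546 × $31 = $171,926. Book value $545,773.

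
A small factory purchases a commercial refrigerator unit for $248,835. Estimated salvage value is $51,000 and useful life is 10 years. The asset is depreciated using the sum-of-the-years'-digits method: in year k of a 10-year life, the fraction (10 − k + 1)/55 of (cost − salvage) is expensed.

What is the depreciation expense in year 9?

$7,194

Depreciable base = $248,835 − $51,000 = $197,835.
Sum of the years' digits = 10+9+8+7+6+5+4+3+2+1 = 55.
Year 1: $197,835 × 10/55 = $35,970. Book value $212,865.
Year 2: $197,835 × 9/55 = $32,373. Book value $180,492.
Year 3: $197,835 × 8/55 = $28,776. Book value $151,716.
Year 4: $197,835 × 7/55 = $25,179. Book value $126,537.
Year 5: $197,835 × 6/55 = $21,582. Book value $104,955.
Year 6: $197,835 × 5/55 = $17,985. Book value $86,970.
Year 7: $197,835 × 4/55 = $14,388. Book value $72,582.
Year 8: $197,835 × 3/55 = $10,791. Book value $61,791.
Year 9: $197,835 × 2/55 = $7,194. Book value $54,597.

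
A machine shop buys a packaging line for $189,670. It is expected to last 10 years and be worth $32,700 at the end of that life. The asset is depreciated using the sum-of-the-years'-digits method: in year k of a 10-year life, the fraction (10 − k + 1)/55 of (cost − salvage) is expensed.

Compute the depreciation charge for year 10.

$2,854

Depreciable base = $189,670 − $32,700 = $156,970.
Sum of the years' digits = 10+9+8+7+6+5+4+3+2+1 = 55.
Year 1: $156,970 × 10/55 = $28,540. Book value $161,130.
Year 2: $156,970 × 9/55 = $25,686. Book value $135,444.
Year 3: $156,970 × 8/55 = $22,832. Book value $112,612.
Year 4: $156,970 × 7/55 = $19,978. Book value $92,634.
Year 5: $156,970 × 6/55 = $17,124. Book value $75,510.
Year 6: $156,970 × 5/55 = $14,270. Book value $61,240.
Year 7: $156,970 × 4/55 = $11,416. Book value $49,824.
Year 8: $156,970 × 3/55 = $8,562. Book value $41,262.
Year 9: $156,970 × 2/55 = $5,708. Book value $35,554.
Year 10: $156,970 × 1/55 = $2,854. Book value $32,700.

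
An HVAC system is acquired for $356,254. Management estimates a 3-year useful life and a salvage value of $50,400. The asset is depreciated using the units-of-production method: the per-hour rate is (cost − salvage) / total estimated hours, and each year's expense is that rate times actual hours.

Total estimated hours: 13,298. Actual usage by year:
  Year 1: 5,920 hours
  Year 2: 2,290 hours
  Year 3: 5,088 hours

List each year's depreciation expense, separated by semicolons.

Depreciable base = $356,254 − $50,400 = $305,854.
Rate = $305,854 / 13,298 hours = $23 per hour.
Year 1: 5,920 × $23 = $136,160. Book value $220,094.
Year 2: 2,290 × $23 = $52,670. Book value $167,424.
Year 3: 5,088 × $23 = $117,024. Book value $50,400.

$136,160; $52,670; $117,024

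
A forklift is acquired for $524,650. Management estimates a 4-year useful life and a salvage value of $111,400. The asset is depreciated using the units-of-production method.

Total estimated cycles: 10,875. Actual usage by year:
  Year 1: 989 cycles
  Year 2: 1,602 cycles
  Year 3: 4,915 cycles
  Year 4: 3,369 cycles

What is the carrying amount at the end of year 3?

$239,422

Depreciable base = $524,650 − $111,400 = $413,250.
Rate = $413,250 / 10,875 cycles = $38 per cycle.
Year 1: 989 × $38 = $37,582. Book value $487,068.
Year 2: 1,602 × $38 = $60,876. Book value $426,192.
Year 3: 4,915 × $38 = $186,770. Book value $239,422.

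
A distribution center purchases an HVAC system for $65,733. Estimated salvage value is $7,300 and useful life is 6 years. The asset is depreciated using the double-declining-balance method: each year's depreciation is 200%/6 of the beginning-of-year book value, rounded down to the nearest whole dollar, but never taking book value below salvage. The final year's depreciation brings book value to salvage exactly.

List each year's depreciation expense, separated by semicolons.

$21,911; $14,607; $9,738; $6,492; $4,328; $1,357

Depreciable base = $65,733 − $7,300 = $58,433.
Year 1: ⌊$65,733 × 200%/6⌋ = $21,911. Book value $43,822.
Year 2: ⌊$43,822 × 200%/6⌋ = $14,607. Book value $29,215.
Year 3: ⌊$29,215 × 200%/6⌋ = $9,738. Book value $19,477.
Year 4: ⌊$19,477 × 200%/6⌋ = $6,492. Book value $12,985.
Year 5: ⌊$12,985 × 200%/6⌋ = $4,328. Book value $8,657.
Year 6 (final): $8,657 − $7,300 = $1,357. Book value $7,300.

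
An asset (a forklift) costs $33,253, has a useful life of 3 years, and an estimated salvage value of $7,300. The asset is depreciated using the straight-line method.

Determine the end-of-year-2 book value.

$15,951

Depreciable base = $33,253 − $7,300 = $25,953.
Annual expense = $25,953 / 3 = $8,651.
End of year 1: book value $24,602.
End of year 2: book value $15,951.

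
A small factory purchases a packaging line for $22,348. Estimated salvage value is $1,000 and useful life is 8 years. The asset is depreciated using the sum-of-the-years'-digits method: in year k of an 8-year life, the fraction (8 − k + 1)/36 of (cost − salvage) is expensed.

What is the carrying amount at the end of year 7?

Depreciable base = $22,348 − $1,000 = $21,348.
Sum of the years' digits = 8+7+6+5+4+3+2+1 = 36.
Year 1: $21,348 × 8/36 = $4,744. Book value $17,604.
Year 2: $21,348 × 7/36 = $4,151. Book value $13,453.
Year 3: $21,348 × 6/36 = $3,558. Book value $9,895.
Year 4: $21,348 × 5/36 = $2,965. Book value $6,930.
Year 5: $21,348 × 4/36 = $2,372. Book value $4,558.
Year 6: $21,348 × 3/36 = $1,779. Book value $2,779.
Year 7: $21,348 × 2/36 = $1,186. Book value $1,593.

$1,593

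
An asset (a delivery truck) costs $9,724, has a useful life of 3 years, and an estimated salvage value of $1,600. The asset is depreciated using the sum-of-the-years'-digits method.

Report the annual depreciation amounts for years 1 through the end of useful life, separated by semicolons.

Depreciable base = $9,724 − $1,600 = $8,124.
Sum of the years' digits = 3+2+1 = 6.
Year 1: $8,124 × 3/6 = $4,062. Book value $5,662.
Year 2: $8,124 × 2/6 = $2,708. Book value $2,954.
Year 3: $8,124 × 1/6 = $1,354. Book value $1,600.

$4,062; $2,708; $1,354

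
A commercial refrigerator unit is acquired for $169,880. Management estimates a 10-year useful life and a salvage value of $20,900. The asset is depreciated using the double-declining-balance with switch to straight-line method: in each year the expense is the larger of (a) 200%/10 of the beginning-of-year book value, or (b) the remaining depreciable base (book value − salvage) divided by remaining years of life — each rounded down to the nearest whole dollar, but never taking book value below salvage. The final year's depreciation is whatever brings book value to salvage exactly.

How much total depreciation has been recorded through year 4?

Depreciable base = $169,880 − $20,900 = $148,980.
Year 1: DB = ⌊$169,880 × 200%/10⌋ = $33,976; SL = ⌊$148,980/10⌋ = $14,898 → take DB $33,976. Book value $135,904.
Year 2: DB = ⌊$135,904 × 200%/10⌋ = $27,180; SL = ⌊$115,004/9⌋ = $12,778 → take DB $27,180. Book value $108,724.
Year 3: DB = ⌊$108,724 × 200%/10⌋ = $21,744; SL = ⌊$87,824/8⌋ = $10,978 → take DB $21,744. Book value $86,980.
Year 4: DB = ⌊$86,980 × 200%/10⌋ = $17,396; SL = ⌊$66,080/7⌋ = $9,440 → take DB $17,396. Book value $69,584.
Accumulated through year 4 = $169,880 − $69,584 = $100,296.

$100,296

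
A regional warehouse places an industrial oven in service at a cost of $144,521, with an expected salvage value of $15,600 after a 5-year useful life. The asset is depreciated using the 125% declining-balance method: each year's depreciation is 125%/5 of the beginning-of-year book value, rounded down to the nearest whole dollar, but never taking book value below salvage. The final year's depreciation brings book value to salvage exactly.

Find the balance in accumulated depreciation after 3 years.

Depreciable base = $144,521 − $15,600 = $128,921.
Year 1: ⌊$144,521 × 125%/5⌋ = $36,130. Book value $108,391.
Year 2: ⌊$108,391 × 125%/5⌋ = $27,097. Book value $81,294.
Year 3: ⌊$81,294 × 125%/5⌋ = $20,323. Book value $60,971.
Accumulated through year 3 = $144,521 − $60,971 = $83,550.

$83,550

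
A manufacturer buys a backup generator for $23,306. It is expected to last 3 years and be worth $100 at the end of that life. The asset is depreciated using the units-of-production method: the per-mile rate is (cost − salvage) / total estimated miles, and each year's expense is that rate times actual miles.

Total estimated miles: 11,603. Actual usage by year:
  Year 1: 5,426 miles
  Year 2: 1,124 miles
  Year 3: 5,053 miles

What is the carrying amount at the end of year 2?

Depreciable base = $23,306 − $100 = $23,206.
Rate = $23,206 / 11,603 miles = $2 per mile.
Year 1: 5,426 × $2 = $10,852. Book value $12,454.
Year 2: 1,124 × $2 = $2,248. Book value $10,206.

$10,206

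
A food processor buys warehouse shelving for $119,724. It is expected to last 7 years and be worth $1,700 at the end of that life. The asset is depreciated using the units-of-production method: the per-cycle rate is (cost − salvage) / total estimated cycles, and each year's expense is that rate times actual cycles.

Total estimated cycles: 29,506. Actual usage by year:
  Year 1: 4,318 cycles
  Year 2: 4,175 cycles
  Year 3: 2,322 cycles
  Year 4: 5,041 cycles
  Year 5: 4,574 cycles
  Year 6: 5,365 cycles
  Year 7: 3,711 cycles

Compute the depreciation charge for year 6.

$21,460

Depreciable base = $119,724 − $1,700 = $118,024.
Rate = $118,024 / 29,506 cycles = $4 per cycle.
Year 1: 4,318 × $4 = $17,272. Book value $102,452.
Year 2: 4,175 × $4 = $16,700. Book value $85,752.
Year 3: 2,322 × $4 = $9,288. Book value $76,464.
Year 4: 5,041 × $4 = $20,164. Book value $56,300.
Year 5: 4,574 × $4 = $18,296. Book value $38,004.
Year 6: 5,365 × $4 = $21,460. Book value $16,544.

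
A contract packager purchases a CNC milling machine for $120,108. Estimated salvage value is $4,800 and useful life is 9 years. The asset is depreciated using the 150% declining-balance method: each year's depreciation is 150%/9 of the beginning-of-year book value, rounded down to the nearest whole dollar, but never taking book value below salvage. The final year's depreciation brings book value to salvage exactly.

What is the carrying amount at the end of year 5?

$48,270

Depreciable base = $120,108 − $4,800 = $115,308.
Year 1: ⌊$120,108 × 150%/9⌋ = $20,018. Book value $100,090.
Year 2: ⌊$100,090 × 150%/9⌋ = $16,681. Book value $83,409.
Year 3: ⌊$83,409 × 150%/9⌋ = $13,901. Book value $69,508.
Year 4: ⌊$69,508 × 150%/9⌋ = $11,584. Book value $57,924.
Year 5: ⌊$57,924 × 150%/9⌋ = $9,654. Book value $48,270.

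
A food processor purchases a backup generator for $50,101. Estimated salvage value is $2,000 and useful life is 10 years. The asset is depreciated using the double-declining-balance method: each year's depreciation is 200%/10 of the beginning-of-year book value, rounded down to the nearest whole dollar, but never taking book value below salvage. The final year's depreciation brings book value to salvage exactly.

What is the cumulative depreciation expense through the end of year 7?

$39,593

Depreciable base = $50,101 − $2,000 = $48,101.
Year 1: ⌊$50,101 × 200%/10⌋ = $10,020. Book value $40,081.
Year 2: ⌊$40,081 × 200%/10⌋ = $8,016. Book value $32,065.
Year 3: ⌊$32,065 × 200%/10⌋ = $6,413. Book value $25,652.
Year 4: ⌊$25,652 × 200%/10⌋ = $5,130. Book value $20,522.
Year 5: ⌊$20,522 × 200%/10⌋ = $4,104. Book value $16,418.
Year 6: ⌊$16,418 × 200%/10⌋ = $3,283. Book value $13,135.
Year 7: ⌊$13,135 × 200%/10⌋ = $2,627. Book value $10,508.
Accumulated through year 7 = $50,101 − $10,508 = $39,593.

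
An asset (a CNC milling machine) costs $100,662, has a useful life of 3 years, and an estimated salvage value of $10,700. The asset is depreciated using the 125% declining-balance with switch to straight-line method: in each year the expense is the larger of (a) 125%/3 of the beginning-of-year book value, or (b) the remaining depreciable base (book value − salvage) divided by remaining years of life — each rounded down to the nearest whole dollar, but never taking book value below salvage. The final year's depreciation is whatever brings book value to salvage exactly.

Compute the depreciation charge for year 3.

Depreciable base = $100,662 − $10,700 = $89,962.
Year 1: DB = ⌊$100,662 × 125%/3⌋ = $41,942; SL = ⌊$89,962/3⌋ = $29,987 → take DB $41,942. Book value $58,720.
Year 2: DB = ⌊$58,720 × 125%/3⌋ = $24,466; SL = ⌊$48,020/2⌋ = $24,010 → take DB $24,466. Book value $34,254.
Year 3 (final): $34,254 − $10,700 = $23,554. Book value $10,700.

$23,554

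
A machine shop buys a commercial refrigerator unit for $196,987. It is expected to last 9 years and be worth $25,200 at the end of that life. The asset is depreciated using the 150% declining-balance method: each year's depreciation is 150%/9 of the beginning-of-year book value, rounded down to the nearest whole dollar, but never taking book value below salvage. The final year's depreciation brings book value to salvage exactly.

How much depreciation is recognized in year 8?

Depreciable base = $196,987 − $25,200 = $171,787.
Year 1: ⌊$196,987 × 150%/9⌋ = $32,831. Book value $164,156.
Year 2: ⌊$164,156 × 150%/9⌋ = $27,359. Book value $136,797.
Year 3: ⌊$136,797 × 150%/9⌋ = $22,799. Book value $113,998.
Year 4: ⌊$113,998 × 150%/9⌋ = $18,999. Book value $94,999.
Year 5: ⌊$94,999 × 150%/9⌋ = $15,833. Book value $79,166.
Year 6: ⌊$79,166 × 150%/9⌋ = $13,194. Book value $65,972.
Year 7: ⌊$65,972 × 150%/9⌋ = $10,995. Book value $54,977.
Year 8: ⌊$54,977 × 150%/9⌋ = $9,162. Book value $45,815.

$9,162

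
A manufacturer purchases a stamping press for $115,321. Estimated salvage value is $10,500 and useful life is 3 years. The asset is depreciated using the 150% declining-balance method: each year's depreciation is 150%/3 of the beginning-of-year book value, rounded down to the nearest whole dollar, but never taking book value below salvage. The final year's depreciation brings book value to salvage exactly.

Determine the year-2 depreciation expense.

$28,830

Depreciable base = $115,321 − $10,500 = $104,821.
Year 1: ⌊$115,321 × 150%/3⌋ = $57,660. Book value $57,661.
Year 2: ⌊$57,661 × 150%/3⌋ = $28,830. Book value $28,831.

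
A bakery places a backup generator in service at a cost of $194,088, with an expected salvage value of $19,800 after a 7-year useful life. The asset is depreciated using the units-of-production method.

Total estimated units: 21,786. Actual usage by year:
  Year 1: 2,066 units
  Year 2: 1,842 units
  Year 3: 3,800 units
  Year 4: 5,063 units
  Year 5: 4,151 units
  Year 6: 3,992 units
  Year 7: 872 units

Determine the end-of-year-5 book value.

Depreciable base = $194,088 − $19,800 = $174,288.
Rate = $174,288 / 21,786 units = $8 per unit.
Year 1: 2,066 × $8 = $16,528. Book value $177,560.
Year 2: 1,842 × $8 = $14,736. Book value $162,824.
Year 3: 3,800 × $8 = $30,400. Book value $132,424.
Year 4: 5,063 × $8 = $40,504. Book value $91,920.
Year 5: 4,151 × $8 = $33,208. Book value $58,712.

$58,712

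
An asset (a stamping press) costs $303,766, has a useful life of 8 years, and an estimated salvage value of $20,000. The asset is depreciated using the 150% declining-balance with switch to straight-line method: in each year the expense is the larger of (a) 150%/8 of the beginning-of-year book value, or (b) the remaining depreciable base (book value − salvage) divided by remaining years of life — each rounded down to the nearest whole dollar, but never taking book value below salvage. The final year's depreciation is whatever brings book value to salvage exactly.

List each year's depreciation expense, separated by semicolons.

$56,956; $46,276; $37,600; $30,550; $28,096; $28,096; $28,096; $28,096

Depreciable base = $303,766 − $20,000 = $283,766.
Year 1: DB = ⌊$303,766 × 150%/8⌋ = $56,956; SL = ⌊$283,766/8⌋ = $35,470 → take DB $56,956. Book value $246,810.
Year 2: DB = ⌊$246,810 × 150%/8⌋ = $46,276; SL = ⌊$226,810/7⌋ = $32,401 → take DB $46,276. Book value $200,534.
Year 3: DB = ⌊$200,534 × 150%/8⌋ = $37,600; SL = ⌊$180,534/6⌋ = $30,089 → take DB $37,600. Book value $162,934.
Year 4: DB = ⌊$162,934 × 150%/8⌋ = $30,550; SL = ⌊$142,934/5⌋ = $28,586 → take DB $30,550. Book value $132,384.
Year 5: DB = ⌊$132,384 × 150%/8⌋ = $24,822; SL = ⌊$112,384/4⌋ = $28,096 → take SL $28,096. Book value $104,288.
Year 6: DB = ⌊$104,288 × 150%/8⌋ = $19,554; SL = ⌊$84,288/3⌋ = $28,096 → take SL $28,096. Book value $76,192.
Year 7: DB = ⌊$76,192 × 150%/8⌋ = $14,286; SL = ⌊$56,192/2⌋ = $28,096 → take SL $28,096. Book value $48,096.
Year 8 (final): $48,096 − $20,000 = $28,096. Book value $20,000.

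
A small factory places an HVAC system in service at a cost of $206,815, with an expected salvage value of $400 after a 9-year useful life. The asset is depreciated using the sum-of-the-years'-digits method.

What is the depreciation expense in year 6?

$18,348

Depreciable base = $206,815 − $400 = $206,415.
Sum of the years' digits = 9+8+7+6+5+4+3+2+1 = 45.
Year 1: $206,415 × 9/45 = $41,283. Book value $165,532.
Year 2: $206,415 × 8/45 = $36,696. Book value $128,836.
Year 3: $206,415 × 7/45 = $32,109. Book value $96,727.
Year 4: $206,415 × 6/45 = $27,522. Book value $69,205.
Year 5: $206,415 × 5/45 = $22,935. Book value $46,270.
Year 6: $206,415 × 4/45 = $18,348. Book value $27,922.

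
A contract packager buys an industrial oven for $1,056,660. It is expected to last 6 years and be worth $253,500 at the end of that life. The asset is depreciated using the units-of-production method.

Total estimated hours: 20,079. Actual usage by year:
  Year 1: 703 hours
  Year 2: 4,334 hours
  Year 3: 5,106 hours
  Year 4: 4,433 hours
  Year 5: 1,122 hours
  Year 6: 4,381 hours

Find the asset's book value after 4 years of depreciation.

$473,620

Depreciable base = $1,056,660 − $253,500 = $803,160.
Rate = $803,160 / 20,079 hours = $40 per hour.
Year 1: 703 × $40 = $28,120. Book value $1,028,540.
Year 2: 4,334 × $40 = $173,360. Book value $855,180.
Year 3: 5,106 × $40 = $204,240. Book value $650,940.
Year 4: 4,433 × $40 = $177,320. Book value $473,620.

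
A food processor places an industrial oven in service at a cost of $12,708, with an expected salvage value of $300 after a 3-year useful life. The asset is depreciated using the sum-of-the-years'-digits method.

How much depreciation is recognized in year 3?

$2,068

Depreciable base = $12,708 − $300 = $12,408.
Sum of the years' digits = 3+2+1 = 6.
Year 1: $12,408 × 3/6 = $6,204. Book value $6,504.
Year 2: $12,408 × 2/6 = $4,136. Book value $2,368.
Year 3: $12,408 × 1/6 = $2,068. Book value $300.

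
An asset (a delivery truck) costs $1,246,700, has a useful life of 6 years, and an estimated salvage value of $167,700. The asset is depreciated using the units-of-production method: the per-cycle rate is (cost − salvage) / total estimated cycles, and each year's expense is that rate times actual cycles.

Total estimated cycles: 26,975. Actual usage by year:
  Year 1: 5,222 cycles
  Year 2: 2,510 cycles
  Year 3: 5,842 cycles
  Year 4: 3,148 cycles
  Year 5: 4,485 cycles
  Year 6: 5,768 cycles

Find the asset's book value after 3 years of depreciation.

$703,740

Depreciable base = $1,246,700 − $167,700 = $1,079,000.
Rate = $1,079,000 / 26,975 cycles = $40 per cycle.
Year 1: 5,222 × $40 = $208,880. Book value $1,037,820.
Year 2: 2,510 × $40 = $100,400. Book value $937,420.
Year 3: 5,842 × $40 = $233,680. Book value $703,740.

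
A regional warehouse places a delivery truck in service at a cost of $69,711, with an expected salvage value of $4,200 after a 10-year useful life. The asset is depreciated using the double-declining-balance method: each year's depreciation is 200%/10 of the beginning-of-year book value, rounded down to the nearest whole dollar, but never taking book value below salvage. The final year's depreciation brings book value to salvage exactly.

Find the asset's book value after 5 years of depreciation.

Depreciable base = $69,711 − $4,200 = $65,511.
Year 1: ⌊$69,711 × 200%/10⌋ = $13,942. Book value $55,769.
Year 2: ⌊$55,769 × 200%/10⌋ = $11,153. Book value $44,616.
Year 3: ⌊$44,616 × 200%/10⌋ = $8,923. Book value $35,693.
Year 4: ⌊$35,693 × 200%/10⌋ = $7,138. Book value $28,555.
Year 5: ⌊$28,555 × 200%/10⌋ = $5,711. Book value $22,844.

$22,844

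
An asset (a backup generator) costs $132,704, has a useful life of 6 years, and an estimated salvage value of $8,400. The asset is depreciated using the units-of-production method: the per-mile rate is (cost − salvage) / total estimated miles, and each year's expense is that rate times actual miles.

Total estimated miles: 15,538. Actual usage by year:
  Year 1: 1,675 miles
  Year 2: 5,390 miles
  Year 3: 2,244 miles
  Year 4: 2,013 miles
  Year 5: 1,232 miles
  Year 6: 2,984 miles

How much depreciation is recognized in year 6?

Depreciable base = $132,704 − $8,400 = $124,304.
Rate = $124,304 / 15,538 miles = $8 per mile.
Year 1: 1,675 × $8 = $13,400. Book value $119,304.
Year 2: 5,390 × $8 = $43,120. Book value $76,184.
Year 3: 2,244 × $8 = $17,952. Book value $58,232.
Year 4: 2,013 × $8 = $16,104. Book value $42,128.
Year 5: 1,232 × $8 = $9,856. Book value $32,272.
Year 6: 2,984 × $8 = $23,872. Book value $8,400.

$23,872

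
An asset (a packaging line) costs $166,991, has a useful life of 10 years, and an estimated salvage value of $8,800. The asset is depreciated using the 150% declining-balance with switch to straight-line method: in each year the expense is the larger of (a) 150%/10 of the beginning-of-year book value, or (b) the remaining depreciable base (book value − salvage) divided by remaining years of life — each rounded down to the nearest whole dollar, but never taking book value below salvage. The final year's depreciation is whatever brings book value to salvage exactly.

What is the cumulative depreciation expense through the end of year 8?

$132,071

Depreciable base = $166,991 − $8,800 = $158,191.
Year 1: DB = ⌊$166,991 × 150%/10⌋ = $25,048; SL = ⌊$158,191/10⌋ = $15,819 → take DB $25,048. Book value $141,943.
Year 2: DB = ⌊$141,943 × 150%/10⌋ = $21,291; SL = ⌊$133,143/9⌋ = $14,793 → take DB $21,291. Book value $120,652.
Year 3: DB = ⌊$120,652 × 150%/10⌋ = $18,097; SL = ⌊$111,852/8⌋ = $13,981 → take DB $18,097. Book value $102,555.
Year 4: DB = ⌊$102,555 × 150%/10⌋ = $15,383; SL = ⌊$93,755/7⌋ = $13,393 → take DB $15,383. Book value $87,172.
Year 5: DB = ⌊$87,172 × 150%/10⌋ = $13,075; SL = ⌊$78,372/6⌋ = $13,062 → take DB $13,075. Book value $74,097.
Year 6: DB = ⌊$74,097 × 150%/10⌋ = $11,114; SL = ⌊$65,297/5⌋ = $13,059 → take SL $13,059. Book value $61,038.
Year 7: DB = ⌊$61,038 × 150%/10⌋ = $9,155; SL = ⌊$52,238/4⌋ = $13,059 → take SL $13,059. Book value $47,979.
Year 8: DB = ⌊$47,979 × 150%/10⌋ = $7,196; SL = ⌊$39,179/3⌋ = $13,059 → take SL $13,059. Book value $34,920.
Accumulated through year 8 = $166,991 − $34,920 = $132,071.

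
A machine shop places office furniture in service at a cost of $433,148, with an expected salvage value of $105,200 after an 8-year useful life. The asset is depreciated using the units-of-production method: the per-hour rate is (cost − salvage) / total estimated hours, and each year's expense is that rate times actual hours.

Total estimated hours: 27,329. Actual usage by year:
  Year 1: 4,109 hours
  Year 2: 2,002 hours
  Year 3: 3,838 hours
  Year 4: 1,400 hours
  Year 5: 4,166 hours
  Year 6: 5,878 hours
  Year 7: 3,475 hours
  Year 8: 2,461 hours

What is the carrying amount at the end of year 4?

$296,960

Depreciable base = $433,148 − $105,200 = $327,948.
Rate = $327,948 / 27,329 hours = $12 per hour.
Year 1: 4,109 × $12 = $49,308. Book value $383,840.
Year 2: 2,002 × $12 = $24,024. Book value $359,816.
Year 3: 3,838 × $12 = $46,056. Book value $313,760.
Year 4: 1,400 × $12 = $16,800. Book value $296,960.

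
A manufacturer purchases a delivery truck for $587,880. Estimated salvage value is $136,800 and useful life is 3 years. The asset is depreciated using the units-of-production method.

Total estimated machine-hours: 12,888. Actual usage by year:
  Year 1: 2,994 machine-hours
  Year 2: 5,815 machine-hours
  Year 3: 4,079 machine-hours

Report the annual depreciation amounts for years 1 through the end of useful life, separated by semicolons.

Depreciable base = $587,880 − $136,800 = $451,080.
Rate = $451,080 / 12,888 machine-hours = $35 per machine-hour.
Year 1: 2,994 × $35 = $104,790. Book value $483,090.
Year 2: 5,815 × $35 = $203,525. Book value $279,565.
Year 3: 4,079 × $35 = $142,765. Book value $136,800.

$104,790; $203,525; $142,765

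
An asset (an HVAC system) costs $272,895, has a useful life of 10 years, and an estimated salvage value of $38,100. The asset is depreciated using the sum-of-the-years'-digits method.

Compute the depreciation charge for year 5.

Depreciable base = $272,895 − $38,100 = $234,795.
Sum of the years' digits = 10+9+8+7+6+5+4+3+2+1 = 55.
Year 1: $234,795 × 10/55 = $42,690. Book value $230,205.
Year 2: $234,795 × 9/55 = $38,421. Book value $191,784.
Year 3: $234,795 × 8/55 = $34,152. Book value $157,632.
Year 4: $234,795 × 7/55 = $29,883. Book value $127,749.
Year 5: $234,795 × 6/55 = $25,614. Book value $102,135.

$25,614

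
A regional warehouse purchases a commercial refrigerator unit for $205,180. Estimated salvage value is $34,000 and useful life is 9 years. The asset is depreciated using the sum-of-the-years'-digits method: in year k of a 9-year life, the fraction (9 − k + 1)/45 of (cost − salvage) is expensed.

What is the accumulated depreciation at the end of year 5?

$133,140

Depreciable base = $205,180 − $34,000 = $171,180.
Sum of the years' digits = 9+8+7+6+5+4+3+2+1 = 45.
Year 1: $171,180 × 9/45 = $34,236. Book value $170,944.
Year 2: $171,180 × 8/45 = $30,432. Book value $140,512.
Year 3: $171,180 × 7/45 = $26,628. Book value $113,884.
Year 4: $171,180 × 6/45 = $22,824. Book value $91,060.
Year 5: $171,180 × 5/45 = $19,020. Book value $72,040.
Accumulated through year 5 = $205,180 − $72,040 = $133,140.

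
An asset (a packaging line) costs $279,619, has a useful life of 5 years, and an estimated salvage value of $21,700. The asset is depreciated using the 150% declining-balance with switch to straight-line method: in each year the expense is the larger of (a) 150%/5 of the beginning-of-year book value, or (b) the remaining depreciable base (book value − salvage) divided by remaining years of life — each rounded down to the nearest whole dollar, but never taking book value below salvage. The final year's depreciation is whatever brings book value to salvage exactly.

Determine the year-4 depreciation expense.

$37,105

Depreciable base = $279,619 − $21,700 = $257,919.
Year 1: DB = ⌊$279,619 × 150%/5⌋ = $83,885; SL = ⌊$257,919/5⌋ = $51,583 → take DB $83,885. Book value $195,734.
Year 2: DB = ⌊$195,734 × 150%/5⌋ = $58,720; SL = ⌊$174,034/4⌋ = $43,508 → take DB $58,720. Book value $137,014.
Year 3: DB = ⌊$137,014 × 150%/5⌋ = $41,104; SL = ⌊$115,314/3⌋ = $38,438 → take DB $41,104. Book value $95,910.
Year 4: DB = ⌊$95,910 × 150%/5⌋ = $28,773; SL = ⌊$74,210/2⌋ = $37,105 → take SL $37,105. Book value $58,805.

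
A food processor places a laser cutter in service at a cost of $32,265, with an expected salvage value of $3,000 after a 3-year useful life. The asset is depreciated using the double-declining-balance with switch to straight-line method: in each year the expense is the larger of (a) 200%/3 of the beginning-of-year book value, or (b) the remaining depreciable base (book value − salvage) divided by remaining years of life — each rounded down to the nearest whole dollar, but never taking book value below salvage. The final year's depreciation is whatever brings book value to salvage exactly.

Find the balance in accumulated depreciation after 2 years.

Depreciable base = $32,265 − $3,000 = $29,265.
Year 1: DB = ⌊$32,265 × 200%/3⌋ = $21,510; SL = ⌊$29,265/3⌋ = $9,755 → take DB $21,510. Book value $10,755.
Year 2: DB = ⌊$10,755 × 200%/3⌋ = $7,170; SL = ⌊$7,755/2⌋ = $3,877 → take DB $7,170. Book value $3,585.
Accumulated through year 2 = $32,265 − $3,585 = $28,680.

$28,680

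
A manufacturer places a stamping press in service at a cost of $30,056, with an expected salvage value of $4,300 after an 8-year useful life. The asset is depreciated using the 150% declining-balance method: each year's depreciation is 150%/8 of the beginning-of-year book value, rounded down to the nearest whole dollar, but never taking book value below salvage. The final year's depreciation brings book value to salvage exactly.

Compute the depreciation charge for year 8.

$2,728

Depreciable base = $30,056 − $4,300 = $25,756.
Year 1: ⌊$30,056 × 150%/8⌋ = $5,635. Book value $24,421.
Year 2: ⌊$24,421 × 150%/8⌋ = $4,578. Book value $19,843.
Year 3: ⌊$19,843 × 150%/8⌋ = $3,720. Book value $16,123.
Year 4: ⌊$16,123 × 150%/8⌋ = $3,023. Book value $13,100.
Year 5: ⌊$13,100 × 150%/8⌋ = $2,456. Book value $10,644.
Year 6: ⌊$10,644 × 150%/8⌋ = $1,995. Book value $8,649.
Year 7: ⌊$8,649 × 150%/8⌋ = $1,621. Book value $7,028.
Year 8 (final): $7,028 − $4,300 = $2,728. Book value $4,300.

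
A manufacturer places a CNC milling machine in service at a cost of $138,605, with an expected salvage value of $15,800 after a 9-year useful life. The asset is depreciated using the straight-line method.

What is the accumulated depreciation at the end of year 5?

Depreciable base = $138,605 − $15,800 = $122,805.
Annual expense = $122,805 / 9 = $13,645.
End of year 1: book value $124,960.
End of year 2: book value $111,315.
End of year 3: book value $97,670.
End of year 4: book value $84,025.
End of year 5: book value $70,380.
Accumulated through year 5 = $138,605 − $70,380 = $68,225.

$68,225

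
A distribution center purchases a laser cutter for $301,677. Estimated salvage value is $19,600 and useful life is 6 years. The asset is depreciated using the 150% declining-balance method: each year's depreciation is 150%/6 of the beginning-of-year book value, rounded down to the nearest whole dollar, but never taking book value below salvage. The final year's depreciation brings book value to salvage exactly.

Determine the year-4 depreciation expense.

$31,817

Depreciable base = $301,677 − $19,600 = $282,077.
Year 1: ⌊$301,677 × 150%/6⌋ = $75,419. Book value $226,258.
Year 2: ⌊$226,258 × 150%/6⌋ = $56,564. Book value $169,694.
Year 3: ⌊$169,694 × 150%/6⌋ = $42,423. Book value $127,271.
Year 4: ⌊$127,271 × 150%/6⌋ = $31,817. Book value $95,454.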